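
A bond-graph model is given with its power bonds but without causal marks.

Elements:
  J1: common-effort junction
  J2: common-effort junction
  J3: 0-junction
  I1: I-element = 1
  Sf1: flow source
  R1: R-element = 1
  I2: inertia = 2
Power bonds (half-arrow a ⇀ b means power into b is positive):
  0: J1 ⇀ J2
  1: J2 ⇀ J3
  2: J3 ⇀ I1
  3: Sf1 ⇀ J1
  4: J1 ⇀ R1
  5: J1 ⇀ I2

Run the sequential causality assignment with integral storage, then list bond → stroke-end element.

#3 stroke at Sf1  (source Sf1 imposes f)
#2 stroke at I1  (I1: I, integral causality)
#1 stroke at J3  (J3 needs exactly one e-in)
#0 stroke at J2  (closing 0-jn rule on J2)
#5 stroke at I2  (I2 outputs flow p/I2)
#4 stroke at J1  (J1: last free bond brings effort in)

β0 stroke→J2
β1 stroke→J3
β2 stroke→I1
β3 stroke→Sf1
β4 stroke→J1
β5 stroke→I2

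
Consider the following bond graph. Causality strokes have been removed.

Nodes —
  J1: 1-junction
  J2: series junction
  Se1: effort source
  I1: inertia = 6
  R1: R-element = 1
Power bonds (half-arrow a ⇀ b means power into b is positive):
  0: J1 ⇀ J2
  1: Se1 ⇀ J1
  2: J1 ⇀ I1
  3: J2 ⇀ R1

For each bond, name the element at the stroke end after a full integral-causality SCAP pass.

#1 stroke at J1  (Se1: effort source, stroke at far end)
#2 stroke at I1  (I1: I, integral causality)
#0 stroke at J1  (1-jn J1 has f-setter on 2)
#3 stroke at J2  (J2 flow already set via bond 0)

β0 |J1
β1 |J1
β2 |I1
β3 |J2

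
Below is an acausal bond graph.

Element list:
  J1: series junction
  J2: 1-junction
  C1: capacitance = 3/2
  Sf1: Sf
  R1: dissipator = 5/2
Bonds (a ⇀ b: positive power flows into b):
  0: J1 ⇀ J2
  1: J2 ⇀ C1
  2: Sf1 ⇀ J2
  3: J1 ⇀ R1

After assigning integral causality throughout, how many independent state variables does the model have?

b2 stroke at Sf1  (Sf1 fixes flow; stroke at Sf1)
b0 stroke at J2  (J2: bond 2 brought flow, rest push out)
b1 stroke at J2  (J2: bond 2 brought flow, rest push out)
b3 stroke at J1  (J1: bond 0 brought flow, rest push out)

1  (C1 all integral)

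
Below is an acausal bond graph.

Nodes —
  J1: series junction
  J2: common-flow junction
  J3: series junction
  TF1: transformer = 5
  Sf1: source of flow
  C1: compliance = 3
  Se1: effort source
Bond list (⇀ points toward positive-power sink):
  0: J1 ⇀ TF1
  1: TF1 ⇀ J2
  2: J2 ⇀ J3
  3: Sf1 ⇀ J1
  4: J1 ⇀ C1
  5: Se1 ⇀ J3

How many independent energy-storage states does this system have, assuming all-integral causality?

1  (C1 all integral)

bond 3 →Sf1  (Sf1 (Sf) sets flow on bond)
bond 5 →J3  (source Se1 imposes e)
bond 0 →J1  (J1: bond 3 brought flow, rest push out)
bond 4 →J1  (1-jn J1 has f-setter on 3)
bond 2 →J2  (J3: last free bond brings flow in)
bond 1 →TF1  (TF1 one-in-one-out from 0)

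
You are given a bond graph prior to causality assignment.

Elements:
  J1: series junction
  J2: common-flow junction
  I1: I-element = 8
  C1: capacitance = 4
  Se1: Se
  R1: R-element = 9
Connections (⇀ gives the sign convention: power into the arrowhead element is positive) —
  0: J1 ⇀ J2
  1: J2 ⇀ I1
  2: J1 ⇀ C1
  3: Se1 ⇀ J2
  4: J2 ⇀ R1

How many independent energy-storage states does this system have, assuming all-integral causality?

β3 stroke→J2  (Se1 (Se) sets effort on bond)
β1 stroke→I1  (I1 integral (f out))
β0 stroke→J2  (1-jn J2 has f-setter on 1)
β4 stroke→J2  (J2: bond 1 brought flow, rest push out)
β2 stroke→J1  (1-jn J1 has f-setter on 0)

2  (C1, I1 all integral)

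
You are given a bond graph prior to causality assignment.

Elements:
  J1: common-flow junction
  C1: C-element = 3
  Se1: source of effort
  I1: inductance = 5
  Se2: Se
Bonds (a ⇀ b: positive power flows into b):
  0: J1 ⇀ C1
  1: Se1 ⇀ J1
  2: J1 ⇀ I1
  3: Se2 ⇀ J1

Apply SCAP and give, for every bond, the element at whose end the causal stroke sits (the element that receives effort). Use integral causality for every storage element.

b0 |J1
b1 |J1
b2 |I1
b3 |J1

#1 →J1  (Se1 fixes effort; stroke away)
#3 →J1  (Se2: effort source, stroke at far end)
#0 →J1  (C1 outputs effort q/C1)
#2 →I1  (J1 needs exactly one f-in)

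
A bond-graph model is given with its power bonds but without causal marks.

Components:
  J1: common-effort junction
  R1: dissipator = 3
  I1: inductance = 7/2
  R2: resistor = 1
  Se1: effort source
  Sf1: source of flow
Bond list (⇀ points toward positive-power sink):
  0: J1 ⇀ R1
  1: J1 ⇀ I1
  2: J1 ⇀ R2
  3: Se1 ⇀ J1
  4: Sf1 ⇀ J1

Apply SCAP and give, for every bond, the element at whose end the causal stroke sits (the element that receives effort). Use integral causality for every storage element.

β0 →R1
β1 →I1
β2 →R2
β3 →J1
β4 →Sf1

#3 stroke at J1  (Se1: effort source, stroke at far end)
#4 stroke at Sf1  (Sf1 fixes flow; stroke at Sf1)
#0 stroke at R1  (J1: bond 3 brought effort, rest push out)
#1 stroke at I1  (J1: bond 3 brought effort, rest push out)
#2 stroke at R2  (0-jn J1 has e-setter on 3)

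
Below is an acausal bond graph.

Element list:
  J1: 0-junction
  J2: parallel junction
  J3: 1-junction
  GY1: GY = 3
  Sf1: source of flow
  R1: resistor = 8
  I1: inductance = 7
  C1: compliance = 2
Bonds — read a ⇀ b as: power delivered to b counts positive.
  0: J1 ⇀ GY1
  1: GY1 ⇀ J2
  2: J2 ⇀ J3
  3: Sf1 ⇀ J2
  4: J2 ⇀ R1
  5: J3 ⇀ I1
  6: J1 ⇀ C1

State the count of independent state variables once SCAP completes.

2  (C1, I1 all integral)

bond 3 |Sf1  (Sf1: flow source, stroke at near end)
bond 5 |I1  (I1 outputs flow p/I1)
bond 2 |J3  (1-jn J3 has f-setter on 5)
bond 6 |J1  (prefer integral on C1)
bond 0 |GY1  (0-jn J1 has e-setter on 6)
bond 1 |GY1  (through GY1, causality inverts; strokes same side of GY1)
bond 4 |J2  (closing 0-jn rule on J2)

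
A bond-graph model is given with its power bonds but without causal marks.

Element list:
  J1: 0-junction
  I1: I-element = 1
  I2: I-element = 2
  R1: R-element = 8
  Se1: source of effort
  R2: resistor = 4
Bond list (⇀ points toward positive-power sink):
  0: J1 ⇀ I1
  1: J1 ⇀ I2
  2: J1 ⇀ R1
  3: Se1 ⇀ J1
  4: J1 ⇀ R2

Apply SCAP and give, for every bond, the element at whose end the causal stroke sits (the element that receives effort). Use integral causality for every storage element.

b3 →J1  (Se1 (Se) sets effort on bond)
b0 →I1  (J1: bond 3 brought effort, rest push out)
b1 →I2  (0-jn J1 has e-setter on 3)
b2 →R1  (0-jn J1 has e-setter on 3)
b4 →R2  (J1: bond 3 brought effort, rest push out)

b0 stroke→I1
b1 stroke→I2
b2 stroke→R1
b3 stroke→J1
b4 stroke→R2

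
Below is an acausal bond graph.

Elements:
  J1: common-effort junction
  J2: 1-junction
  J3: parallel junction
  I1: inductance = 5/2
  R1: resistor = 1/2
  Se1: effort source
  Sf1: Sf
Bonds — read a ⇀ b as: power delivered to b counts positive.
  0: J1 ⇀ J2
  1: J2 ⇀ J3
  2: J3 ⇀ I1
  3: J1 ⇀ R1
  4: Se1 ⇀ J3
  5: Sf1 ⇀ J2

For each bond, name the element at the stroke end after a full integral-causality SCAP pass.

b4 stroke→J3  (Se1 (Se) sets effort on bond)
b5 stroke→Sf1  (Sf1 (Sf) sets flow on bond)
b0 stroke→J2  (common-f at J2 fixed by 5)
b1 stroke→J2  (J2: bond 5 brought flow, rest push out)
b2 stroke→I1  (0-jn J3 has e-setter on 4)
b3 stroke→J1  (only one effort-in slot at J1)

b0 |J2
b1 |J2
b2 |I1
b3 |J1
b4 |J3
b5 |Sf1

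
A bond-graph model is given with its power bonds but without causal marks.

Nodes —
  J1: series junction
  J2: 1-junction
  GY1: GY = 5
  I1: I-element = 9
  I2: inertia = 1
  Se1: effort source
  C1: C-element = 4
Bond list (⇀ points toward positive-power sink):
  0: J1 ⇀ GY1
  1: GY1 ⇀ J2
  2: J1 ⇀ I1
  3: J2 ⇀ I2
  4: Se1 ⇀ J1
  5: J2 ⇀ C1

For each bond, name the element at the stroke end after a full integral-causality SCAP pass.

β0 stroke at J1
β1 stroke at J2
β2 stroke at I1
β3 stroke at I2
β4 stroke at J1
β5 stroke at J2

bond 4 stroke at J1  (Se1 (Se) sets effort on bond)
bond 2 stroke at I1  (I1 integral (f out))
bond 0 stroke at J1  (J1: bond 2 brought flow, rest push out)
bond 1 stroke at J2  (GY GY1: same side as bond 0)
bond 3 stroke at I2  (I2: I, integral causality)
bond 5 stroke at J2  (common-f at J2 fixed by 3)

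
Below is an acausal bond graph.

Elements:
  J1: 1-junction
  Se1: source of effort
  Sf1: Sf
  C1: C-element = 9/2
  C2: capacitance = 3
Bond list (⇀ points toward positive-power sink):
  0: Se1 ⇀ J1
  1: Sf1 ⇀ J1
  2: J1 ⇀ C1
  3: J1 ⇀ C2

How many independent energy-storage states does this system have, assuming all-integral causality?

2  (C1, C2 all integral)

bond 0 stroke→J1  (Se1 fixes effort; stroke away)
bond 1 stroke→Sf1  (source Sf1 imposes f)
bond 2 stroke→J1  (common-f at J1 fixed by 1)
bond 3 stroke→J1  (common-f at J1 fixed by 1)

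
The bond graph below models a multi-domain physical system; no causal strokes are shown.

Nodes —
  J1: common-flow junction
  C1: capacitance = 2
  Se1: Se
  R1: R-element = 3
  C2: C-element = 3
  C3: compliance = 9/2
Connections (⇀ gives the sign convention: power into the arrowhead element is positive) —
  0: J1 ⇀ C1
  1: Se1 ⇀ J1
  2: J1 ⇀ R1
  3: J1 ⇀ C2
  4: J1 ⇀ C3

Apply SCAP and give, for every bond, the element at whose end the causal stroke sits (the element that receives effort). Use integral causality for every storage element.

bond 1 →J1  (Se1 (Se) sets effort on bond)
bond 0 →J1  (prefer integral on C1)
bond 3 →J1  (C2 integral (e out))
bond 4 →J1  (C3 integral (e out))
bond 2 →R1  (closing 1-jn rule on J1)

β0 →J1
β1 →J1
β2 →R1
β3 →J1
β4 →J1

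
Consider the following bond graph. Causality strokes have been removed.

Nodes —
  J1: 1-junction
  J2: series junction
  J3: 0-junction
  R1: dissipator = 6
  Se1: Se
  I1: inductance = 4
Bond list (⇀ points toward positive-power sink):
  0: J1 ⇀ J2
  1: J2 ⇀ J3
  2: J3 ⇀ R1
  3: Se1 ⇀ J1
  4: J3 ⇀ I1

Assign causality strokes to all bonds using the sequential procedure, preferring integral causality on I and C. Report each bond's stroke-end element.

β0 |J2
β1 |J3
β2 |R1
β3 |J1
β4 |I1

b3 stroke→J1  (Se1 fixes effort; stroke away)
b0 stroke→J2  (J1: last free bond brings flow in)
b1 stroke→J3  (J2: last free bond brings flow in)
b2 stroke→R1  (J3: bond 1 brought effort, rest push out)
b4 stroke→I1  (common-e at J3 fixed by 1)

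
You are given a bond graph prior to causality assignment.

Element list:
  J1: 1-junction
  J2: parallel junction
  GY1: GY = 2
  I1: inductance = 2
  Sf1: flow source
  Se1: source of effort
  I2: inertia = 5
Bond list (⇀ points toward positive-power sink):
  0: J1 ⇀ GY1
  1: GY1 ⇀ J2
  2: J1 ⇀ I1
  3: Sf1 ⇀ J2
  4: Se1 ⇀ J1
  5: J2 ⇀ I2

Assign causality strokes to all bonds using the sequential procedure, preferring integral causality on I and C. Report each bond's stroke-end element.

#0 →J1
#1 →J2
#2 →I1
#3 →Sf1
#4 →J1
#5 →I2

b3 →Sf1  (source Sf1 imposes f)
b4 →J1  (Se1 fixes effort; stroke away)
b2 →I1  (I1: I, integral causality)
b0 →J1  (J1: bond 2 brought flow, rest push out)
b1 →J2  (GY1: gyrator matches bond 0)
b5 →I2  (0-jn J2 has e-setter on 1)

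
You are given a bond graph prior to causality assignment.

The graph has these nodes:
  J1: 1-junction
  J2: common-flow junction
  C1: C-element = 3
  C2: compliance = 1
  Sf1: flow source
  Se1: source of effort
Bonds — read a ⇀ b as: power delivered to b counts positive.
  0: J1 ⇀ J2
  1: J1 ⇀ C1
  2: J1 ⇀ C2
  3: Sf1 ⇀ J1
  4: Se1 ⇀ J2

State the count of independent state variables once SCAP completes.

2  (C1, C2 all integral)

bond 3 |Sf1  (source Sf1 imposes f)
bond 4 |J2  (Se1 (Se) sets effort on bond)
bond 0 |J1  (common-f at J1 fixed by 3)
bond 1 |J1  (1-jn J1 has f-setter on 3)
bond 2 |J1  (common-f at J1 fixed by 3)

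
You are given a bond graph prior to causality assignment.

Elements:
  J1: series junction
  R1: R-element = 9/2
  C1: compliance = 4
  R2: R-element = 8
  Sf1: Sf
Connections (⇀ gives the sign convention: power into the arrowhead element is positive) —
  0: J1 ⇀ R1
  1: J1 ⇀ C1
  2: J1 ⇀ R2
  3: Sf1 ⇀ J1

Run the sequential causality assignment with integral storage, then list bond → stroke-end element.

β3 |Sf1  (Sf1 (Sf) sets flow on bond)
β0 |J1  (J1 flow already set via bond 3)
β1 |J1  (common-f at J1 fixed by 3)
β2 |J1  (J1 flow already set via bond 3)

bond 0 stroke at J1
bond 1 stroke at J1
bond 2 stroke at J1
bond 3 stroke at Sf1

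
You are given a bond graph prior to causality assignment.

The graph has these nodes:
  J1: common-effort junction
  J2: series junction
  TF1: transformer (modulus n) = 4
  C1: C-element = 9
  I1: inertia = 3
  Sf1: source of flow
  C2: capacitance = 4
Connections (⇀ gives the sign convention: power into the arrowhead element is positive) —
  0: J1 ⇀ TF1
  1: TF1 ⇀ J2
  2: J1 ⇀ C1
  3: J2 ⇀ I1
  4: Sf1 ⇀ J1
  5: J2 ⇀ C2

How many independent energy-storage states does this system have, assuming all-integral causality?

#4 |Sf1  (Sf1: flow source, stroke at near end)
#2 |J1  (C1 integral (e out))
#0 |TF1  (J1: bond 2 brought effort, rest push out)
#1 |J2  (TF1 one-in-one-out from 0)
#3 |I1  (I1 integral (f out))
#5 |J2  (J2 flow already set via bond 3)

3  (C1, C2, I1 all integral)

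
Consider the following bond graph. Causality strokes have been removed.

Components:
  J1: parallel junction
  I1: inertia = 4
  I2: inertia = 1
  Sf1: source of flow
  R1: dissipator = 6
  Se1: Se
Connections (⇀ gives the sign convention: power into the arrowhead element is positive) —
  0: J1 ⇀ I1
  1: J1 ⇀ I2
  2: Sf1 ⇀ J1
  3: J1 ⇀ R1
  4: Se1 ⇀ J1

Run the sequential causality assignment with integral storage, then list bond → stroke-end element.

β0 stroke at I1
β1 stroke at I2
β2 stroke at Sf1
β3 stroke at R1
β4 stroke at J1

β2 |Sf1  (source Sf1 imposes f)
β4 |J1  (Se1 fixes effort; stroke away)
β0 |I1  (J1: bond 4 brought effort, rest push out)
β1 |I2  (J1: bond 4 brought effort, rest push out)
β3 |R1  (common-e at J1 fixed by 4)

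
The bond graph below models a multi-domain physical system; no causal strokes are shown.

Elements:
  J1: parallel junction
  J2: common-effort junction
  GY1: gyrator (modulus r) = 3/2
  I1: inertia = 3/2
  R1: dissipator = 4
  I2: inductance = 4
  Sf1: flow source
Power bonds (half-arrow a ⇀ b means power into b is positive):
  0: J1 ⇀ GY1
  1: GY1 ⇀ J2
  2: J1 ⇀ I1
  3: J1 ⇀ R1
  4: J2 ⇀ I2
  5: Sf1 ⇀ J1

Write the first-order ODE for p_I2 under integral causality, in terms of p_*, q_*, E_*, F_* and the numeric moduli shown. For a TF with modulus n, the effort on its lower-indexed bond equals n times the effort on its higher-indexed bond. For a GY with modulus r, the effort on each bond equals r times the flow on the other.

b5 |Sf1  (Sf1: flow source, stroke at near end)
b2 |I1  (I1 outputs flow p/I1)
b4 |I2  (I2: I, integral causality)
b1 |J2  (only one effort-in slot at J2)
b0 |J1  (GY1 both-in/both-out from 1)
b3 |R1  (common-e at J1 fixed by 0)

dp_I2/dt = 3*F_Sf1/2 - p_I1 - 9*p_I2/64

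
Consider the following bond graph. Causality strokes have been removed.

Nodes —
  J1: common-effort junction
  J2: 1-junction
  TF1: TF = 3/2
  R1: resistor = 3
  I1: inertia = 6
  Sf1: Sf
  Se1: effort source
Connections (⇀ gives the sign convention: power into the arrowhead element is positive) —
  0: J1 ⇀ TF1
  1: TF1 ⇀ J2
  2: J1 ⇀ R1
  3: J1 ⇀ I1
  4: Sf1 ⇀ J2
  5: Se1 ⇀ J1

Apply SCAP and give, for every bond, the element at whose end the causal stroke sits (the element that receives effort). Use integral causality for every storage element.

bond 0 |TF1
bond 1 |J2
bond 2 |R1
bond 3 |I1
bond 4 |Sf1
bond 5 |J1

β4 stroke→Sf1  (source Sf1 imposes f)
β5 stroke→J1  (Se1 (Se) sets effort on bond)
β0 stroke→TF1  (0-jn J1 has e-setter on 5)
β2 stroke→R1  (J1: bond 5 brought effort, rest push out)
β3 stroke→I1  (0-jn J1 has e-setter on 5)
β1 stroke→J2  (J2 flow already set via bond 4)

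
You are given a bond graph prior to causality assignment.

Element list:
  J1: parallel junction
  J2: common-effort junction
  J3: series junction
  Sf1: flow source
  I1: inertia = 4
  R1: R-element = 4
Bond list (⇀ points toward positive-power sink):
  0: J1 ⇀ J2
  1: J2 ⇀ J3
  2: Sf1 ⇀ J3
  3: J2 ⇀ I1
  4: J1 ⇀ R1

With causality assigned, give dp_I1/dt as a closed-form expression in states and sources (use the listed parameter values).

dp_I1/dt = -4*F_Sf1 - p_I1

#2 →Sf1  (Sf1 (Sf) sets flow on bond)
#1 →J3  (J3 flow already set via bond 2)
#3 →I1  (I1 integral (f out))
#0 →J2  (only one effort-in slot at J2)
#4 →J1  (only one effort-in slot at J1)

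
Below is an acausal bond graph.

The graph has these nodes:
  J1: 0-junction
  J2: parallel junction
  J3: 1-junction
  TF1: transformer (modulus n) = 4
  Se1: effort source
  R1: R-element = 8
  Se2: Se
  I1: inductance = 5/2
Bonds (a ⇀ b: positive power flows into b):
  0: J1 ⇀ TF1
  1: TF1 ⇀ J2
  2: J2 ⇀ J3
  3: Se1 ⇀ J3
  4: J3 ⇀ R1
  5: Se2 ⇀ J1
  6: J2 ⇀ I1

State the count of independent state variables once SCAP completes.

bond 3 stroke at J3  (Se1 (Se) sets effort on bond)
bond 5 stroke at J1  (Se2 (Se) sets effort on bond)
bond 0 stroke at TF1  (J1 effort already set via bond 5)
bond 1 stroke at J2  (TF1 one-in-one-out from 0)
bond 2 stroke at J3  (J2 effort already set via bond 1)
bond 6 stroke at I1  (J2 effort already set via bond 1)
bond 4 stroke at R1  (J3 needs exactly one f-in)

1  (I1 all integral)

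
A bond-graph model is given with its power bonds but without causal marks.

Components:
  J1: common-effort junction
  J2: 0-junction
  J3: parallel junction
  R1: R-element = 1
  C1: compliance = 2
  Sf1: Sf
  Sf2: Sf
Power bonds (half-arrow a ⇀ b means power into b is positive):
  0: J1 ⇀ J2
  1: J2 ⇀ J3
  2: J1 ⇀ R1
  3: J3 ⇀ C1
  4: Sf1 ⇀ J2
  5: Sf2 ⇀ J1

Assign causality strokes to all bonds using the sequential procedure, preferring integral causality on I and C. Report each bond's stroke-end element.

#4 stroke→Sf1  (Sf1 fixes flow; stroke at Sf1)
#5 stroke→Sf2  (Sf2: flow source, stroke at near end)
#3 stroke→J3  (C1 integral (e out))
#1 stroke→J2  (0-jn J3 has e-setter on 3)
#0 stroke→J1  (common-e at J2 fixed by 1)
#2 stroke→R1  (common-e at J1 fixed by 0)

b0 stroke→J1
b1 stroke→J2
b2 stroke→R1
b3 stroke→J3
b4 stroke→Sf1
b5 stroke→Sf2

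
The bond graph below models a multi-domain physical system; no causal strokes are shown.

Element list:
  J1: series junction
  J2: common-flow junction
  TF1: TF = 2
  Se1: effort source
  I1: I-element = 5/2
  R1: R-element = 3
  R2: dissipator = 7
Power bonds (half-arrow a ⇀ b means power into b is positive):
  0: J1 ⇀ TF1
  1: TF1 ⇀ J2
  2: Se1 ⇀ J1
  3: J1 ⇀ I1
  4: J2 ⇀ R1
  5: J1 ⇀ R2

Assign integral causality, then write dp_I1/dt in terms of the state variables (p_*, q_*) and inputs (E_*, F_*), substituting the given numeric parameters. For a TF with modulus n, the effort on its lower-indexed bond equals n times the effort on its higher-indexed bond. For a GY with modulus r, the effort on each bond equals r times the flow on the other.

β2 stroke→J1  (Se1 fixes effort; stroke away)
β3 stroke→I1  (prefer integral on I1)
β0 stroke→J1  (1-jn J1 has f-setter on 3)
β5 stroke→J1  (common-f at J1 fixed by 3)
β1 stroke→TF1  (TF TF1: opposite of bond 0)
β4 stroke→J2  (common-f at J2 fixed by 1)

dp_I1/dt = E_Se1 - 38*p_I1/5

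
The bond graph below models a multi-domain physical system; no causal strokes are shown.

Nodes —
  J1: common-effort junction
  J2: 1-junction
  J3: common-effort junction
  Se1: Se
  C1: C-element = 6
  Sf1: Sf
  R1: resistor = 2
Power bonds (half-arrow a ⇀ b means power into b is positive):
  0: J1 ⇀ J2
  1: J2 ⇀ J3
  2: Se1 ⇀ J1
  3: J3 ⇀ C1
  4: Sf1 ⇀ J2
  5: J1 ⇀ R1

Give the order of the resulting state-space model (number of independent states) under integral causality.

b2 →J1  (source Se1 imposes e)
b4 →Sf1  (Sf1 fixes flow; stroke at Sf1)
b0 →J2  (J1 effort already set via bond 2)
b5 →R1  (J1 effort already set via bond 2)
b1 →J2  (common-f at J2 fixed by 4)
b3 →J3  (only one effort-in slot at J3)

1  (C1 all integral)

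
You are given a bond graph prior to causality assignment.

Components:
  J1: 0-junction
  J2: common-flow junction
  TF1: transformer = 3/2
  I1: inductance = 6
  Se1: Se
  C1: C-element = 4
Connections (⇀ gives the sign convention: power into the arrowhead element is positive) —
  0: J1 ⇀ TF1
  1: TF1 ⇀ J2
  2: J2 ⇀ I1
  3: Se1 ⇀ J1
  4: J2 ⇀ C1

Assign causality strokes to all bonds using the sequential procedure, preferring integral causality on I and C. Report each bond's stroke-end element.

#0 |TF1
#1 |J2
#2 |I1
#3 |J1
#4 |J2

bond 3 |J1  (Se1 (Se) sets effort on bond)
bond 0 |TF1  (J1 effort already set via bond 3)
bond 1 |J2  (TF TF1: opposite of bond 0)
bond 2 |I1  (prefer integral on I1)
bond 4 |J2  (common-f at J2 fixed by 2)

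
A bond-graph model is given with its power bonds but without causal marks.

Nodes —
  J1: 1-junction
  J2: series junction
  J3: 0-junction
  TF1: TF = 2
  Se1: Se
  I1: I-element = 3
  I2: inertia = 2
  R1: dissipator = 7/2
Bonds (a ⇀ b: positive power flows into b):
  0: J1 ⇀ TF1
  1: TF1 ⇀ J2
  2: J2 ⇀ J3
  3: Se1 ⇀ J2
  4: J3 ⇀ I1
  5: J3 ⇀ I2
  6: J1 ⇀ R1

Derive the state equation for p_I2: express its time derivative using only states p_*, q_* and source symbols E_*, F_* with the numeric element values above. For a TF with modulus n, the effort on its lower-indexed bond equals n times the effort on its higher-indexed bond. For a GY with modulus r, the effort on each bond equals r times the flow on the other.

dp_I2/dt = E_Se1 - 7*p_I1/24 - 7*p_I2/16

b3 →J2  (Se1 fixes effort; stroke away)
b4 →I1  (I1 outputs flow p/I1)
b5 →I2  (I2 integral (f out))
b2 →J3  (closing 0-jn rule on J3)
b1 →J2  (J2: bond 2 brought flow, rest push out)
b0 →TF1  (through TF1, causality passes straight; one stroke at TF1)
b6 →J1  (J1 flow already set via bond 0)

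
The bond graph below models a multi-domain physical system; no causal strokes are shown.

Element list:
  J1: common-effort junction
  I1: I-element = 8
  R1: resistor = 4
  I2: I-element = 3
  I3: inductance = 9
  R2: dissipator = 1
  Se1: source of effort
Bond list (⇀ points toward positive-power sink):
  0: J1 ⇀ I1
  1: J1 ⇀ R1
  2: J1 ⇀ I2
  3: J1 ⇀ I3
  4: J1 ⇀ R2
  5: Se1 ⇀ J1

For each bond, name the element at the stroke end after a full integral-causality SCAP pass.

bond 0 →I1
bond 1 →R1
bond 2 →I2
bond 3 →I3
bond 4 →R2
bond 5 →J1

#5 |J1  (Se1 (Se) sets effort on bond)
#0 |I1  (J1 effort already set via bond 5)
#1 |R1  (common-e at J1 fixed by 5)
#2 |I2  (0-jn J1 has e-setter on 5)
#3 |I3  (J1: bond 5 brought effort, rest push out)
#4 |R2  (0-jn J1 has e-setter on 5)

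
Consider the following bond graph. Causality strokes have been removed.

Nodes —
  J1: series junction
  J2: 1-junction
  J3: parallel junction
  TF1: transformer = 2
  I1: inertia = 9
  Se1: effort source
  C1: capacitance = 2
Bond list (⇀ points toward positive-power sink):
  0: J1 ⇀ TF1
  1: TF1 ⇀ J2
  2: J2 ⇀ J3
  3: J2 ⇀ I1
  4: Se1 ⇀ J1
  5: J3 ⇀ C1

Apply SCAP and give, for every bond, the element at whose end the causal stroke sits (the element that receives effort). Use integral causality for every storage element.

#4 |J1  (Se1 fixes effort; stroke away)
#0 |TF1  (only one flow-in slot at J1)
#1 |J2  (through TF1, causality passes straight; one stroke at TF1)
#3 |I1  (I1: I, integral causality)
#2 |J2  (J2 flow already set via bond 3)
#5 |J3  (only one effort-in slot at J3)

bond 0 stroke at TF1
bond 1 stroke at J2
bond 2 stroke at J2
bond 3 stroke at I1
bond 4 stroke at J1
bond 5 stroke at J3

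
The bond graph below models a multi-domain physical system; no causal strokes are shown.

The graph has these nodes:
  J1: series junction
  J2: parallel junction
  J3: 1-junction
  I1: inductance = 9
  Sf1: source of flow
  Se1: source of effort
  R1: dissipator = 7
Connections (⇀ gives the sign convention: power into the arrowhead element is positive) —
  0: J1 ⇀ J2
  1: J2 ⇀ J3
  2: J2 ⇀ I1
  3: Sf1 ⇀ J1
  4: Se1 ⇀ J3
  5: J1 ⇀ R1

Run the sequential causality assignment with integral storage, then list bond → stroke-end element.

β3 stroke→Sf1  (Sf1 fixes flow; stroke at Sf1)
β4 stroke→J3  (Se1 (Se) sets effort on bond)
β0 stroke→J1  (J1: bond 3 brought flow, rest push out)
β5 stroke→J1  (J1: bond 3 brought flow, rest push out)
β1 stroke→J2  (only one flow-in slot at J3)
β2 stroke→I1  (common-e at J2 fixed by 1)

β0 |J1
β1 |J2
β2 |I1
β3 |Sf1
β4 |J3
β5 |J1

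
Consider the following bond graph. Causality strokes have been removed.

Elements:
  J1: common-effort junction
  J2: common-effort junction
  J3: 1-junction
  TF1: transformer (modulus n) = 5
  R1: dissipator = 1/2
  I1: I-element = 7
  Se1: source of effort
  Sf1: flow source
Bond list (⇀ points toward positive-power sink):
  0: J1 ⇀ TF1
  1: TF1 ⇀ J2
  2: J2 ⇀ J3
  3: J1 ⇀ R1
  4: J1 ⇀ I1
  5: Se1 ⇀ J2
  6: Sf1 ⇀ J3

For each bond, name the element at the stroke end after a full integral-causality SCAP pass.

b0 |J1
b1 |TF1
b2 |J3
b3 |R1
b4 |I1
b5 |J2
b6 |Sf1

bond 5 stroke at J2  (Se1 (Se) sets effort on bond)
bond 6 stroke at Sf1  (Sf1 (Sf) sets flow on bond)
bond 1 stroke at TF1  (J2 effort already set via bond 5)
bond 2 stroke at J3  (J2 effort already set via bond 5)
bond 0 stroke at J1  (TF TF1: opposite of bond 1)
bond 3 stroke at R1  (common-e at J1 fixed by 0)
bond 4 stroke at I1  (common-e at J1 fixed by 0)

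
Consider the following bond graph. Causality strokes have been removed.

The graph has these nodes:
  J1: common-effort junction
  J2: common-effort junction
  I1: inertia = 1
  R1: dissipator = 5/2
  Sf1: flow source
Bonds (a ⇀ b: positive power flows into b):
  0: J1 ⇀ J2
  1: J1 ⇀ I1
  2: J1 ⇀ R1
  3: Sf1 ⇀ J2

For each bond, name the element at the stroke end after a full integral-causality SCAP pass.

β0 |J2
β1 |I1
β2 |J1
β3 |Sf1

bond 3 →Sf1  (Sf1 (Sf) sets flow on bond)
bond 0 →J2  (only one effort-in slot at J2)
bond 1 →I1  (prefer integral on I1)
bond 2 →J1  (J1: last free bond brings effort in)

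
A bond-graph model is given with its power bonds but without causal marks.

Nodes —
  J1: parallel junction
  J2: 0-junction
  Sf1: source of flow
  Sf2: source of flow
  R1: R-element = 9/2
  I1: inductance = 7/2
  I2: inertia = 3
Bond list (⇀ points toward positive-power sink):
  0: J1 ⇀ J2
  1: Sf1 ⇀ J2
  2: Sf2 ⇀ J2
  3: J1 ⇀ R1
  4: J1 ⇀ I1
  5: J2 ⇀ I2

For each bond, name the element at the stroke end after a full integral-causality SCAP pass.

β1 →Sf1  (source Sf1 imposes f)
β2 →Sf2  (Sf2 fixes flow; stroke at Sf2)
β4 →I1  (prefer integral on I1)
β5 →I2  (prefer integral on I2)
β0 →J2  (J2 needs exactly one e-in)
β3 →J1  (J1: last free bond brings effort in)

β0 stroke at J2
β1 stroke at Sf1
β2 stroke at Sf2
β3 stroke at J1
β4 stroke at I1
β5 stroke at I2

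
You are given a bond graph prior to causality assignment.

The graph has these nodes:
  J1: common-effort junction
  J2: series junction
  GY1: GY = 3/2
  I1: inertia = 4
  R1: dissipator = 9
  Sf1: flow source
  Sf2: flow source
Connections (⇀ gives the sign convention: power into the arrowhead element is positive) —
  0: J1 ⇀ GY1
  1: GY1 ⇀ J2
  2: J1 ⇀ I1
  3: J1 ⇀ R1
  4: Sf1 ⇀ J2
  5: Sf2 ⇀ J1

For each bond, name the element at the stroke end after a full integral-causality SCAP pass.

β0 →J1
β1 →J2
β2 →I1
β3 →R1
β4 →Sf1
β5 →Sf2

b4 stroke→Sf1  (Sf1 (Sf) sets flow on bond)
b5 stroke→Sf2  (source Sf2 imposes f)
b1 stroke→J2  (J2 flow already set via bond 4)
b0 stroke→J1  (GY1 both-in/both-out from 1)
b2 stroke→I1  (J1: bond 0 brought effort, rest push out)
b3 stroke→R1  (J1: bond 0 brought effort, rest push out)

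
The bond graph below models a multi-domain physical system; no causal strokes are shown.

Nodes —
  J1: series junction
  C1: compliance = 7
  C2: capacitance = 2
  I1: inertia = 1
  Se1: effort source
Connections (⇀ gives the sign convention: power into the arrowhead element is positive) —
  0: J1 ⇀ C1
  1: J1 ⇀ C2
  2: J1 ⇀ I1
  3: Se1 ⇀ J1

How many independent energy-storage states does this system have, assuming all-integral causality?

β3 stroke→J1  (source Se1 imposes e)
β0 stroke→J1  (C1 integral (e out))
β1 stroke→J1  (C2 integral (e out))
β2 stroke→I1  (only one flow-in slot at J1)

3  (C1, C2, I1 all integral)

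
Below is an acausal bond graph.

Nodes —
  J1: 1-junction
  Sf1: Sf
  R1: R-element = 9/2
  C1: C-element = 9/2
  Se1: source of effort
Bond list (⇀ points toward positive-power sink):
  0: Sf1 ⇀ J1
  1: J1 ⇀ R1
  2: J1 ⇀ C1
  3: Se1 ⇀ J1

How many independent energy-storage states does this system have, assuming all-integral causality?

β0 stroke at Sf1  (Sf1: flow source, stroke at near end)
β3 stroke at J1  (Se1: effort source, stroke at far end)
β1 stroke at J1  (1-jn J1 has f-setter on 0)
β2 stroke at J1  (J1: bond 0 brought flow, rest push out)

1  (C1 all integral)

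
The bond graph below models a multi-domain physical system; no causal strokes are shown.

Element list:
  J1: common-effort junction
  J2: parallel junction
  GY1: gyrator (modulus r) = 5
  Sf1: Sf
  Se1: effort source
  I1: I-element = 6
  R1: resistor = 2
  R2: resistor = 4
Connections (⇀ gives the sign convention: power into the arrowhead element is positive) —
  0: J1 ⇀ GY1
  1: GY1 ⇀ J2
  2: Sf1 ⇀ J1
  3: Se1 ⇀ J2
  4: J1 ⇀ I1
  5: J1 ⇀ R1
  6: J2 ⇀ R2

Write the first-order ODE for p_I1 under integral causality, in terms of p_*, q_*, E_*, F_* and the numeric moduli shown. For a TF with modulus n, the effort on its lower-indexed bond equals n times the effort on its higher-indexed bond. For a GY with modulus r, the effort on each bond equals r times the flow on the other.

#2 |Sf1  (Sf1: flow source, stroke at near end)
#3 |J2  (Se1: effort source, stroke at far end)
#1 |GY1  (J2 effort already set via bond 3)
#6 |R2  (J2 effort already set via bond 3)
#0 |GY1  (GY GY1: same side as bond 1)
#4 |I1  (I1: I, integral causality)
#5 |J1  (closing 0-jn rule on J1)

dp_I1/dt = -2*E_Se1/5 + 2*F_Sf1 - p_I1/3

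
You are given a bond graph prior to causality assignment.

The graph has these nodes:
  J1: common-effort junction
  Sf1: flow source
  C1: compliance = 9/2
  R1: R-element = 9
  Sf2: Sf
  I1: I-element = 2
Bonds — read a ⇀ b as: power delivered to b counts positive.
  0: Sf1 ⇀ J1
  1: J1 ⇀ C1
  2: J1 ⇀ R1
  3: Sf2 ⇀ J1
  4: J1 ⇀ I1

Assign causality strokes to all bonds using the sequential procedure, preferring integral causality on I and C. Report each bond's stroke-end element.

#0 stroke at Sf1
#1 stroke at J1
#2 stroke at R1
#3 stroke at Sf2
#4 stroke at I1

#0 →Sf1  (Sf1: flow source, stroke at near end)
#3 →Sf2  (Sf2 fixes flow; stroke at Sf2)
#1 →J1  (C1 outputs effort q/C1)
#2 →R1  (0-jn J1 has e-setter on 1)
#4 →I1  (J1: bond 1 brought effort, rest push out)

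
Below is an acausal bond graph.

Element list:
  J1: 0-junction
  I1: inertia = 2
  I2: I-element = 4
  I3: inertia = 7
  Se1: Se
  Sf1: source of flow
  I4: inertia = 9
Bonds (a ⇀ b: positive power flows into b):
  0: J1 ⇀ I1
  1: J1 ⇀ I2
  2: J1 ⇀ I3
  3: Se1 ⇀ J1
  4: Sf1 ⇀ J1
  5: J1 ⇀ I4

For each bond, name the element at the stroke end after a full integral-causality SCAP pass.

#3 stroke at J1  (Se1: effort source, stroke at far end)
#4 stroke at Sf1  (Sf1: flow source, stroke at near end)
#0 stroke at I1  (0-jn J1 has e-setter on 3)
#1 stroke at I2  (0-jn J1 has e-setter on 3)
#2 stroke at I3  (J1: bond 3 brought effort, rest push out)
#5 stroke at I4  (J1 effort already set via bond 3)

#0 →I1
#1 →I2
#2 →I3
#3 →J1
#4 →Sf1
#5 →I4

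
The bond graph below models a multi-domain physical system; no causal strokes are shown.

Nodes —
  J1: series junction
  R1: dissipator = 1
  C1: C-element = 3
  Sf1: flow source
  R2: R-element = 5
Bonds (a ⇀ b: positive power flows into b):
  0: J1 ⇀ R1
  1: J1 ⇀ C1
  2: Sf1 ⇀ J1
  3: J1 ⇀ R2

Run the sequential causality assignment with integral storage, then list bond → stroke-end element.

β0 →J1
β1 →J1
β2 →Sf1
β3 →J1

β2 |Sf1  (source Sf1 imposes f)
β0 |J1  (common-f at J1 fixed by 2)
β1 |J1  (1-jn J1 has f-setter on 2)
β3 |J1  (J1 flow already set via bond 2)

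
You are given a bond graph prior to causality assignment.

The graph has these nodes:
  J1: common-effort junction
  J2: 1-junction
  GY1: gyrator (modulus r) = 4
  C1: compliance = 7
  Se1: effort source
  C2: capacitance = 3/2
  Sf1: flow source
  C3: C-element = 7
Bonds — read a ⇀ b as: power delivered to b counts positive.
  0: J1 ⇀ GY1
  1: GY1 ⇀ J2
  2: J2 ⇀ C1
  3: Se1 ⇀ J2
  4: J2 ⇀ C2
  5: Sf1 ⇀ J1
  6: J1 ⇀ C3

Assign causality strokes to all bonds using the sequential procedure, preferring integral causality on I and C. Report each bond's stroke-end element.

bond 3 stroke at J2  (Se1: effort source, stroke at far end)
bond 5 stroke at Sf1  (Sf1: flow source, stroke at near end)
bond 2 stroke at J2  (C1: C, integral causality)
bond 4 stroke at J2  (C2 integral (e out))
bond 1 stroke at GY1  (closing 1-jn rule on J2)
bond 0 stroke at GY1  (through GY1, causality inverts; strokes same side of GY1)
bond 6 stroke at J1  (J1 needs exactly one e-in)

b0 stroke at GY1
b1 stroke at GY1
b2 stroke at J2
b3 stroke at J2
b4 stroke at J2
b5 stroke at Sf1
b6 stroke at J1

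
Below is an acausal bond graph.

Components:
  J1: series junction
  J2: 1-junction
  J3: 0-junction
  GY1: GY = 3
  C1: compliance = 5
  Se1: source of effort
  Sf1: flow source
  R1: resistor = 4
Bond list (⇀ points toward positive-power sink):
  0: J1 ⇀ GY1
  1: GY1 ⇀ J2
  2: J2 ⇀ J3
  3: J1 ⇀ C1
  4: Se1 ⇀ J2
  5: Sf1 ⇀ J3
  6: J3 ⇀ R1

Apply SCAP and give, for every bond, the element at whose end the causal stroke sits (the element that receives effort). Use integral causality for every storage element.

β0 stroke→GY1
β1 stroke→GY1
β2 stroke→J2
β3 stroke→J1
β4 stroke→J2
β5 stroke→Sf1
β6 stroke→J3

bond 4 stroke at J2  (Se1: effort source, stroke at far end)
bond 5 stroke at Sf1  (Sf1: flow source, stroke at near end)
bond 3 stroke at J1  (C1: C, integral causality)
bond 0 stroke at GY1  (J1: last free bond brings flow in)
bond 1 stroke at GY1  (GY1: gyrator matches bond 0)
bond 2 stroke at J2  (common-f at J2 fixed by 1)
bond 6 stroke at J3  (closing 0-jn rule on J3)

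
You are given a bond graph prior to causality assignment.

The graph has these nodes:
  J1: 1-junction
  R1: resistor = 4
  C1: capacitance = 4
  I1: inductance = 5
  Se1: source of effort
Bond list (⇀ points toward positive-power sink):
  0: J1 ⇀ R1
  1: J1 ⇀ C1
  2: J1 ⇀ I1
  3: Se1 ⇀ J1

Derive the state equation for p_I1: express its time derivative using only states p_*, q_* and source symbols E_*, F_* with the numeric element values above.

dp_I1/dt = E_Se1 - 4*p_I1/5 - q_C1/4

b3 stroke at J1  (Se1 (Se) sets effort on bond)
b1 stroke at J1  (C1: C, integral causality)
b2 stroke at I1  (I1 integral (f out))
b0 stroke at J1  (common-f at J1 fixed by 2)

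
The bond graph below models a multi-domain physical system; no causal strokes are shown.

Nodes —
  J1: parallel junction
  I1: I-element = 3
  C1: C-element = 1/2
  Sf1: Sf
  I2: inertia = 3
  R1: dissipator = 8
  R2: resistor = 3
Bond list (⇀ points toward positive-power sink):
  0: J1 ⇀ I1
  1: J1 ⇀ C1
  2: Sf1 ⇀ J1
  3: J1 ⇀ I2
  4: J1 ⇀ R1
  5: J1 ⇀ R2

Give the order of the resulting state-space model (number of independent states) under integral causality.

β2 →Sf1  (Sf1: flow source, stroke at near end)
β0 →I1  (prefer integral on I1)
β1 →J1  (C1 outputs effort q/C1)
β3 →I2  (common-e at J1 fixed by 1)
β4 →R1  (J1: bond 1 brought effort, rest push out)
β5 →R2  (common-e at J1 fixed by 1)

3  (C1, I1, I2 all integral)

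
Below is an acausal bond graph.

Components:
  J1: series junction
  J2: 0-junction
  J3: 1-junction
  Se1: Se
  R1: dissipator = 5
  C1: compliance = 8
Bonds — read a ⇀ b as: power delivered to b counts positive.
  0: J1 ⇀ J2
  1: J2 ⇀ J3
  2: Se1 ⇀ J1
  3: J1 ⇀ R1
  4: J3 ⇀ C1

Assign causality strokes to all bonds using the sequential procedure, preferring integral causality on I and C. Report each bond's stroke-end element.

bond 0 stroke→J1
bond 1 stroke→J2
bond 2 stroke→J1
bond 3 stroke→R1
bond 4 stroke→J3

β2 →J1  (Se1 fixes effort; stroke away)
β4 →J3  (C1: C, integral causality)
β1 →J2  (closing 1-jn rule on J3)
β0 →J1  (J2 effort already set via bond 1)
β3 →R1  (J1: last free bond brings flow in)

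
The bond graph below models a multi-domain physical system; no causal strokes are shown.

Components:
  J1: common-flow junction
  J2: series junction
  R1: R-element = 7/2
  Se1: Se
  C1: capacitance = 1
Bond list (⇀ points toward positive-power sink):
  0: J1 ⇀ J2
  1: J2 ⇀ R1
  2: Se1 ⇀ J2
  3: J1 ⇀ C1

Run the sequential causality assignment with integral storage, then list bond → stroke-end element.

b0 |J2
b1 |R1
b2 |J2
b3 |J1

bond 2 →J2  (source Se1 imposes e)
bond 3 →J1  (prefer integral on C1)
bond 0 →J2  (J1: last free bond brings flow in)
bond 1 →R1  (J2: last free bond brings flow in)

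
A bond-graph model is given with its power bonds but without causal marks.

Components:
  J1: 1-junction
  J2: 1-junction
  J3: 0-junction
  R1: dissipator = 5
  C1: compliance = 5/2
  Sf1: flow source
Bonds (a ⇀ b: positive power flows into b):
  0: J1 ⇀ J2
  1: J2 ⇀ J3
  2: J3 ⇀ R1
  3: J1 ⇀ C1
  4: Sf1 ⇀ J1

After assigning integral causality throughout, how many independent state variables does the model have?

1  (C1 all integral)

β4 stroke at Sf1  (Sf1 (Sf) sets flow on bond)
β0 stroke at J1  (J1 flow already set via bond 4)
β3 stroke at J1  (common-f at J1 fixed by 4)
β1 stroke at J2  (J2 flow already set via bond 0)
β2 stroke at J3  (J3: last free bond brings effort in)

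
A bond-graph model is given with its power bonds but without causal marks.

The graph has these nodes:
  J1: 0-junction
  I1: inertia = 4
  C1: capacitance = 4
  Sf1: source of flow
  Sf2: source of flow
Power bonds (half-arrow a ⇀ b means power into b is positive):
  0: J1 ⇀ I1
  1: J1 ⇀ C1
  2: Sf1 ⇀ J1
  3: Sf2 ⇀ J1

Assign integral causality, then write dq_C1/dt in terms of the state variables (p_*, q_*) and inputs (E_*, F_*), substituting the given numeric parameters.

dq_C1/dt = F_Sf1 + F_Sf2 - p_I1/4

b2 stroke at Sf1  (Sf1 (Sf) sets flow on bond)
b3 stroke at Sf2  (Sf2 fixes flow; stroke at Sf2)
b0 stroke at I1  (I1: I, integral causality)
b1 stroke at J1  (only one effort-in slot at J1)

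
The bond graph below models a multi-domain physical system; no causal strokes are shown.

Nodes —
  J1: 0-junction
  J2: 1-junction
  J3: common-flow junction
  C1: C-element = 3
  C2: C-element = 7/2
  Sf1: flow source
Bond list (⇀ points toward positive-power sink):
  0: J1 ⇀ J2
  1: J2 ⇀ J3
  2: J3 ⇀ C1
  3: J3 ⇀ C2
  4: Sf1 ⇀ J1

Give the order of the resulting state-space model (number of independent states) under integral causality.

2  (C1, C2 all integral)

b4 |Sf1  (Sf1 fixes flow; stroke at Sf1)
b0 |J1  (closing 0-jn rule on J1)
b1 |J2  (1-jn J2 has f-setter on 0)
b2 |J3  (1-jn J3 has f-setter on 1)
b3 |J3  (common-f at J3 fixed by 1)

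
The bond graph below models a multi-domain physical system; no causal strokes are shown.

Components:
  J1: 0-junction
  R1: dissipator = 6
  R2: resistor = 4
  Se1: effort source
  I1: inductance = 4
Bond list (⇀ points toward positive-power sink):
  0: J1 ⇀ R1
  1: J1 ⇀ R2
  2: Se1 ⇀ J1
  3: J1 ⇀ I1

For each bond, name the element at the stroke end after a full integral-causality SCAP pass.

bond 2 stroke at J1  (Se1 (Se) sets effort on bond)
bond 0 stroke at R1  (common-e at J1 fixed by 2)
bond 1 stroke at R2  (J1 effort already set via bond 2)
bond 3 stroke at I1  (0-jn J1 has e-setter on 2)

b0 |R1
b1 |R2
b2 |J1
b3 |I1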